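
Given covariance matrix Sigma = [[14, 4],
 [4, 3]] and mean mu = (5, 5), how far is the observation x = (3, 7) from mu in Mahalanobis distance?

Step 1 — centre the observation: (x - mu) = (-2, 2).

Step 2 — invert Sigma. det(Sigma) = 14·3 - (4)² = 26.
  Sigma^{-1} = (1/det) · [[d, -b], [-b, a]] = [[0.1154, -0.1538],
 [-0.1538, 0.5385]].

Step 3 — form the quadratic (x - mu)^T · Sigma^{-1} · (x - mu):
  Sigma^{-1} · (x - mu) = (-0.5385, 1.3846).
  (x - mu)^T · [Sigma^{-1} · (x - mu)] = (-2)·(-0.5385) + (2)·(1.3846) = 3.8462.

Step 4 — take square root: d = √(3.8462) ≈ 1.9612.

d(x, mu) = √(3.8462) ≈ 1.9612


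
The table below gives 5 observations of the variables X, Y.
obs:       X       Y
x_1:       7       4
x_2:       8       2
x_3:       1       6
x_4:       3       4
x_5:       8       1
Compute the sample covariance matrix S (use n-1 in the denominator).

Step 1 — column means:
  mean(X) = (7 + 8 + 1 + 3 + 8) / 5 = 27/5 = 5.4
  mean(Y) = (4 + 2 + 6 + 4 + 1) / 5 = 17/5 = 3.4

Step 2 — sample covariance S[i,j] = (1/(n-1)) · Σ_k (x_{k,i} - mean_i) · (x_{k,j} - mean_j), with n-1 = 4.
  S[X,X] = ((1.6)·(1.6) + (2.6)·(2.6) + (-4.4)·(-4.4) + (-2.4)·(-2.4) + (2.6)·(2.6)) / 4 = 41.2/4 = 10.3
  S[X,Y] = ((1.6)·(0.6) + (2.6)·(-1.4) + (-4.4)·(2.6) + (-2.4)·(0.6) + (2.6)·(-2.4)) / 4 = -21.8/4 = -5.45
  S[Y,Y] = ((0.6)·(0.6) + (-1.4)·(-1.4) + (2.6)·(2.6) + (0.6)·(0.6) + (-2.4)·(-2.4)) / 4 = 15.2/4 = 3.8

S is symmetric (S[j,i] = S[i,j]). Assembling:

S = [[10.3, -5.45],
 [-5.45, 3.8]]


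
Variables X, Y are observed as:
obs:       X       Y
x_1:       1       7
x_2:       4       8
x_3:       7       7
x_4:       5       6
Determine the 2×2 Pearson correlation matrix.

Step 1 — column means:
  mean(X) = (1 + 4 + 7 + 5) / 4 = 17/4 = 4.25
  mean(Y) = (7 + 8 + 7 + 6) / 4 = 28/4 = 7

Step 2 — sample variances and covariances s[i,j] = (1/(n-1)) · Σ_k (x_{k,i} - mean_i) · (x_{k,j} - mean_j), with n-1 = 3:
  s[X,X] = ((-3.25)·(-3.25) + (-0.25)·(-0.25) + (2.75)·(2.75) + (0.75)·(0.75)) / 3 = 18.75/3 = 6.25
  s[X,Y] = ((-3.25)·(0) + (-0.25)·(1) + (2.75)·(0) + (0.75)·(-1)) / 3 = -1/3 = -0.3333
  s[Y,Y] = ((0)·(0) + (1)·(1) + (0)·(0) + (-1)·(-1)) / 3 = 2/3 = 0.6667
  Sample standard deviations s_i = √(s[i,i]):
  s(X) = √(6.25) = 2.5
  s(Y) = √(0.6667) = 0.8165

Step 3 — r_{ij} = s_{ij} / (s_i · s_j):
  r[X,X] = 1 (diagonal).
  r[X,Y] = -0.3333 / (2.5 · 0.8165) = -0.3333 / 2.0412 = -0.1633
  r[Y,Y] = 1 (diagonal).

R is symmetric with unit diagonal. Assembling:

R = [[1, -0.1633],
 [-0.1633, 1]]


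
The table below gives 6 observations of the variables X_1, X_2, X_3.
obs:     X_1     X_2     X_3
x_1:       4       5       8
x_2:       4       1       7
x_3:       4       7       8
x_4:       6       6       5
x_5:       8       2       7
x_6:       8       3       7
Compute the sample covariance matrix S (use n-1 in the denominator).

Step 1 — column means:
  mean(X_1) = (4 + 4 + 4 + 6 + 8 + 8) / 6 = 34/6 = 5.6667
  mean(X_2) = (5 + 1 + 7 + 6 + 2 + 3) / 6 = 24/6 = 4
  mean(X_3) = (8 + 7 + 8 + 5 + 7 + 7) / 6 = 42/6 = 7

Step 2 — sample covariance S[i,j] = (1/(n-1)) · Σ_k (x_{k,i} - mean_i) · (x_{k,j} - mean_j), with n-1 = 5.
  S[X_1,X_1] = ((-1.6667)·(-1.6667) + (-1.6667)·(-1.6667) + (-1.6667)·(-1.6667) + (0.3333)·(0.3333) + (2.3333)·(2.3333) + (2.3333)·(2.3333)) / 5 = 19.3333/5 = 3.8667
  S[X_1,X_2] = ((-1.6667)·(1) + (-1.6667)·(-3) + (-1.6667)·(3) + (0.3333)·(2) + (2.3333)·(-2) + (2.3333)·(-1)) / 5 = -8/5 = -1.6
  S[X_1,X_3] = ((-1.6667)·(1) + (-1.6667)·(0) + (-1.6667)·(1) + (0.3333)·(-2) + (2.3333)·(0) + (2.3333)·(0)) / 5 = -4/5 = -0.8
  S[X_2,X_2] = ((1)·(1) + (-3)·(-3) + (3)·(3) + (2)·(2) + (-2)·(-2) + (-1)·(-1)) / 5 = 28/5 = 5.6
  S[X_2,X_3] = ((1)·(1) + (-3)·(0) + (3)·(1) + (2)·(-2) + (-2)·(0) + (-1)·(0)) / 5 = 0/5 = 0
  S[X_3,X_3] = ((1)·(1) + (0)·(0) + (1)·(1) + (-2)·(-2) + (0)·(0) + (0)·(0)) / 5 = 6/5 = 1.2

S is symmetric (S[j,i] = S[i,j]). Assembling:

S = [[3.8667, -1.6, -0.8],
 [-1.6, 5.6, 0],
 [-0.8, 0, 1.2]]


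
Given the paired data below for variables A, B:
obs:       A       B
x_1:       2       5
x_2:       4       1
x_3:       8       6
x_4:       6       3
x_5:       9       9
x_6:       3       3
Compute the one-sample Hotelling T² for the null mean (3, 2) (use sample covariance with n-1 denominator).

Step 1 — sample mean vector:
  mean(A) = (2 + 4 + 8 + 6 + 9 + 3) / 6 = 32/6 = 5.3333
  mean(B) = (5 + 1 + 6 + 3 + 9 + 3) / 6 = 27/6 = 4.5
  x̄ = (5.3333, 4.5),  deviation x̄ - mu_0 = (5.3333, 4.5) - (3, 2) = (2.3333, 2.5).

Step 2 — sample covariance matrix, S[i,j] = (1/(n-1)) · Σ_k (x_{k,i} - mean_i) · (x_{k,j} - mean_j), divisor n-1 = 5:
  S[A,A] = ((-3.3333)·(-3.3333) + (-1.3333)·(-1.3333) + (2.6667)·(2.6667) + (0.6667)·(0.6667) + (3.6667)·(3.6667) + (-2.3333)·(-2.3333)) / 5 = 39.3333/5 = 7.8667
  S[A,B] = ((-3.3333)·(0.5) + (-1.3333)·(-3.5) + (2.6667)·(1.5) + (0.6667)·(-1.5) + (3.6667)·(4.5) + (-2.3333)·(-1.5)) / 5 = 26/5 = 5.2
  S[B,B] = ((0.5)·(0.5) + (-3.5)·(-3.5) + (1.5)·(1.5) + (-1.5)·(-1.5) + (4.5)·(4.5) + (-1.5)·(-1.5)) / 5 = 39.5/5 = 7.9
  S = [[7.8667, 5.2],
 [5.2, 7.9]].

Step 3 — invert S. det(S) = 7.8667·7.9 - (5.2)² = 35.1067.
  S^{-1} = (1/det) · [[d, -b], [-b, a]] = [[0.225, -0.1481],
 [-0.1481, 0.2241]].

Step 4 — quadratic form (x̄ - mu_0)^T · S^{-1} · (x̄ - mu_0):
  S^{-1} · (x̄ - mu_0) = (0.1548, 0.2146),
  (x̄ - mu_0)^T · [...] = (2.3333)·(0.1548) + (2.5)·(0.2146) = 0.8976.

Step 5 — scale by n: T² = 6 · 0.8976 = 5.3855.

T² ≈ 5.3855


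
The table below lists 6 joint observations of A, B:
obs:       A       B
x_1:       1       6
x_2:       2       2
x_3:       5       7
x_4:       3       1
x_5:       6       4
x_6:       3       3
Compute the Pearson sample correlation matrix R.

Step 1 — column means:
  mean(A) = (1 + 2 + 5 + 3 + 6 + 3) / 6 = 20/6 = 3.3333
  mean(B) = (6 + 2 + 7 + 1 + 4 + 3) / 6 = 23/6 = 3.8333

Step 2 — sample variances and covariances s[i,j] = (1/(n-1)) · Σ_k (x_{k,i} - mean_i) · (x_{k,j} - mean_j), with n-1 = 5:
  s[A,A] = ((-2.3333)·(-2.3333) + (-1.3333)·(-1.3333) + (1.6667)·(1.6667) + (-0.3333)·(-0.3333) + (2.6667)·(2.6667) + (-0.3333)·(-0.3333)) / 5 = 17.3333/5 = 3.4667
  s[A,B] = ((-2.3333)·(2.1667) + (-1.3333)·(-1.8333) + (1.6667)·(3.1667) + (-0.3333)·(-2.8333) + (2.6667)·(0.1667) + (-0.3333)·(-0.8333)) / 5 = 4.3333/5 = 0.8667
  s[B,B] = ((2.1667)·(2.1667) + (-1.8333)·(-1.8333) + (3.1667)·(3.1667) + (-2.8333)·(-2.8333) + (0.1667)·(0.1667) + (-0.8333)·(-0.8333)) / 5 = 26.8333/5 = 5.3667
  Sample standard deviations s_i = √(s[i,i]):
  s(A) = √(3.4667) = 1.8619
  s(B) = √(5.3667) = 2.3166

Step 3 — r_{ij} = s_{ij} / (s_i · s_j):
  r[A,A] = 1 (diagonal).
  r[A,B] = 0.8667 / (1.8619 · 2.3166) = 0.8667 / 4.3133 = 0.2009
  r[B,B] = 1 (diagonal).

R is symmetric with unit diagonal. Assembling:

R = [[1, 0.2009],
 [0.2009, 1]]


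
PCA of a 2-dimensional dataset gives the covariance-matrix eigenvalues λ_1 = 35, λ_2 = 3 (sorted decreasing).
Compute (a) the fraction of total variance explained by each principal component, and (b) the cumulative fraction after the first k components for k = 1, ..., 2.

Step 1 — total variance = trace(Sigma) = Σ λ_i = 35 + 3 = 38.

Step 2 — fraction explained by component i = λ_i / Σ λ:
  PC1: 35/38 = 0.9211
  PC2: 3/38 = 0.0789

Step 3 — cumulative fraction after k components = (λ_1 + ... + λ_k) / Σ λ:
  k = 1: 35/38 = 0.9211
  k = 2: (35 + 3)/38 = 38/38 = 1

Summary (fraction, with percent):

explained: PC1 0.9211 (92.11%), PC2 0.0789 (7.89%);  cumulative: 0.9211, 1


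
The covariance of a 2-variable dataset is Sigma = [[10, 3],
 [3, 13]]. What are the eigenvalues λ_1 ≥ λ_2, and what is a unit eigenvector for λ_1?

Step 1 — characteristic polynomial of 2×2 Sigma:
  det(Sigma - λI) = λ² - trace · λ + det = 0.
  trace = 10 + 13 = 23, det = 10·13 - (3)² = 121.
Step 2 — discriminant:
  Δ = trace² - 4·det = 529 - 484 = 45.
Step 3 — eigenvalues:
  λ = (trace ± √Δ)/2 = (23 ± 6.7082)/2,
  λ_1 = 14.8541,  λ_2 = 8.1459.

Step 4 — unit eigenvector for λ_1: solve (Sigma - λ_1 I)v = 0. First row:
  (10 - 14.8541)·v_x + (3)·v_y = 0, i.e. (-4.8541)·v_x + (3)·v_y = 0,
  so v ∝ (b, λ_1 - a) = (3, 4.8541) = u.
  ||u|| = √((3)² + (4.8541)²) = √(32.5623) ≈ 5.7063,
  v_1 = u/||u|| ≈ (0.5257, 0.8507) (||v_1|| = 1).

λ_1 = 14.8541,  λ_2 = 8.1459;  v_1 ≈ (0.5257, 0.8507)


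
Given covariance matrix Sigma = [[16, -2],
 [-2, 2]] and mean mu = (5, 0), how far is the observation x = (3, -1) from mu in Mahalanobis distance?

Step 1 — centre the observation: (x - mu) = (-2, -1).

Step 2 — invert Sigma. det(Sigma) = 16·2 - (-2)² = 28.
  Sigma^{-1} = (1/det) · [[d, -b], [-b, a]] = [[0.0714, 0.0714],
 [0.0714, 0.5714]].

Step 3 — form the quadratic (x - mu)^T · Sigma^{-1} · (x - mu):
  Sigma^{-1} · (x - mu) = (-0.2143, -0.7143).
  (x - mu)^T · [Sigma^{-1} · (x - mu)] = (-2)·(-0.2143) + (-1)·(-0.7143) = 1.1429.

Step 4 — take square root: d = √(1.1429) ≈ 1.069.

d(x, mu) = √(1.1429) ≈ 1.069


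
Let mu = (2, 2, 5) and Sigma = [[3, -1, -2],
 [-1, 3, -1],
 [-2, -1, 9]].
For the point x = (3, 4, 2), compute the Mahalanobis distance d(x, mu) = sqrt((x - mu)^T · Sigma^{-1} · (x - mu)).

Step 1 — centre the observation: (x - mu) = (1, 2, -3).

Step 2 — invert Sigma (cofactor / det for 3×3, or solve directly):
  Sigma^{-1} = [[0.4906, 0.2075, 0.1321],
 [0.2075, 0.434, 0.0943],
 [0.1321, 0.0943, 0.1509]].

Step 3 — form the quadratic (x - mu)^T · Sigma^{-1} · (x - mu):
  Sigma^{-1} · (x - mu) = (0.5094, 0.7925, -0.1321).
  (x - mu)^T · [Sigma^{-1} · (x - mu)] = (1)·(0.5094) + (2)·(0.7925) + (-3)·(-0.1321) = 2.4906.

Step 4 — take square root: d = √(2.4906) ≈ 1.5782.

d(x, mu) = √(2.4906) ≈ 1.5782


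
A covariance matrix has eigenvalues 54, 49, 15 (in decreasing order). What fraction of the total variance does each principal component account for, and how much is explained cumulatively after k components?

Step 1 — total variance = trace(Sigma) = Σ λ_i = 54 + 49 + 15 = 118.

Step 2 — fraction explained by component i = λ_i / Σ λ:
  PC1: 54/118 = 0.4576
  PC2: 49/118 = 0.4153
  PC3: 15/118 = 0.1271

Step 3 — cumulative fraction after k components = (λ_1 + ... + λ_k) / Σ λ:
  k = 1: 54/118 = 0.4576
  k = 2: (54 + 49)/118 = 103/118 = 0.8729
  k = 3: (54 + 49 + 15)/118 = 118/118 = 1

Summary (fraction, with percent):

explained: PC1 0.4576 (45.76%), PC2 0.4153 (41.53%), PC3 0.1271 (12.71%);  cumulative: 0.4576, 0.8729, 1


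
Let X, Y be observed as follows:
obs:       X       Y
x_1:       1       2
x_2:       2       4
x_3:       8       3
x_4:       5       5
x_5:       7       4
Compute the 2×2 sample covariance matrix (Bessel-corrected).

Step 1 — column means:
  mean(X) = (1 + 2 + 8 + 5 + 7) / 5 = 23/5 = 4.6
  mean(Y) = (2 + 4 + 3 + 5 + 4) / 5 = 18/5 = 3.6

Step 2 — sample covariance S[i,j] = (1/(n-1)) · Σ_k (x_{k,i} - mean_i) · (x_{k,j} - mean_j), with n-1 = 4.
  S[X,X] = ((-3.6)·(-3.6) + (-2.6)·(-2.6) + (3.4)·(3.4) + (0.4)·(0.4) + (2.4)·(2.4)) / 4 = 37.2/4 = 9.3
  S[X,Y] = ((-3.6)·(-1.6) + (-2.6)·(0.4) + (3.4)·(-0.6) + (0.4)·(1.4) + (2.4)·(0.4)) / 4 = 4.2/4 = 1.05
  S[Y,Y] = ((-1.6)·(-1.6) + (0.4)·(0.4) + (-0.6)·(-0.6) + (1.4)·(1.4) + (0.4)·(0.4)) / 4 = 5.2/4 = 1.3

S is symmetric (S[j,i] = S[i,j]). Assembling:

S = [[9.3, 1.05],
 [1.05, 1.3]]


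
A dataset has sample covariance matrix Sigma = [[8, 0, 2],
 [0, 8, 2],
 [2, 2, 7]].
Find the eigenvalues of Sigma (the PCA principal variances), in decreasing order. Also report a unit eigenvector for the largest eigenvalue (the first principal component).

Step 1 — characteristic polynomial p(λ) = det(λI - Sigma) = λ³ - tr·λ² + c_1·λ - det, where tr = trace, c_1 = sum of the principal 2×2 minors, det = det(Sigma):
  tr = 8 + 8 + 7 = 23,
  c_1 = (8·8 - (0)²) + (8·7 - (2)²) + (8·7 - (2)²) = 64 + 52 + 52 = 168,
  det = 8·(8·7 - (2)²) - (0)·((0)·7 - (2)·(2)) + (2)·((0)·(2) - 8·(2)) = 8·(52) - (0)·(-4) + (2)·(-16) = 384.
  So p(λ) = λ³ - 23λ² + 168λ - 384.
Step 2 — look for an integer root (rational root theorem: any rational root is an integer divisor of 384). Testing λ = 8:
  p(8) = 512 - 1472 + 1344 - 384 = 0  ✓
  Dividing out (λ - 8): p(λ) = (λ - 8)(λ² - 15λ + 48).
Step 3 — remaining eigenvalues from the quadratic λ² - 15λ + 48 = 0:
  Δ = 15² - 4·48 = 225 - 192 = 33,  λ = (15 ± √33)/2 = (15 ± 5.7446)/2 ≈ 10.3723 or 4.6277.
  Sorted: λ_1 = 10.3723,  λ_2 = 8,  λ_3 = 4.6277  (check: sum = 23 = tr ✓).

Step 4 — unit eigenvector for λ_1 ≈ 10.3723: v spans the null space of (Sigma - λ_1 I), whose rows are
  r_1 = (-2.3723, 0, 2),  r_2 = (0, -2.3723, 2),  r_3 = (2, 2, -3.3723).
  v is orthogonal to every row, so take v ∝ r_1 × r_2 = ((0)·(2) - (2)·(-2.3723), (2)·(0) - (-2.3723)·(2), (-2.3723)·(-2.3723) - (0)·(0)) ≈ (4.7446, 4.7446, 5.6277).
  Let u = (4.7446, 4.7446, 5.6277).
  ||u|| = √((4.7446)² + (4.7446)² + (5.6277)²) = √(76.693) ≈ 8.7575,  v_1 = u/||u|| ≈ (0.5418, 0.5418, 0.6426) (||v_1|| = 1).

λ_1 = 10.3723,  λ_2 = 8,  λ_3 = 4.6277;  v_1 ≈ (0.5418, 0.5418, 0.6426)


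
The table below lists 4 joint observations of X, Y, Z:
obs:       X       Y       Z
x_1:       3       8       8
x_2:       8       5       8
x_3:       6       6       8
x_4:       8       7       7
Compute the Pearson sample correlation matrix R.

Step 1 — column means:
  mean(X) = (3 + 8 + 6 + 8) / 4 = 25/4 = 6.25
  mean(Y) = (8 + 5 + 6 + 7) / 4 = 26/4 = 6.5
  mean(Z) = (8 + 8 + 8 + 7) / 4 = 31/4 = 7.75

Step 2 — sample variances and covariances s[i,j] = (1/(n-1)) · Σ_k (x_{k,i} - mean_i) · (x_{k,j} - mean_j), with n-1 = 3:
  s[X,X] = ((-3.25)·(-3.25) + (1.75)·(1.75) + (-0.25)·(-0.25) + (1.75)·(1.75)) / 3 = 16.75/3 = 5.5833
  s[X,Y] = ((-3.25)·(1.5) + (1.75)·(-1.5) + (-0.25)·(-0.5) + (1.75)·(0.5)) / 3 = -6.5/3 = -2.1667
  s[X,Z] = ((-3.25)·(0.25) + (1.75)·(0.25) + (-0.25)·(0.25) + (1.75)·(-0.75)) / 3 = -1.75/3 = -0.5833
  s[Y,Y] = ((1.5)·(1.5) + (-1.5)·(-1.5) + (-0.5)·(-0.5) + (0.5)·(0.5)) / 3 = 5/3 = 1.6667
  s[Y,Z] = ((1.5)·(0.25) + (-1.5)·(0.25) + (-0.5)·(0.25) + (0.5)·(-0.75)) / 3 = -0.5/3 = -0.1667
  s[Z,Z] = ((0.25)·(0.25) + (0.25)·(0.25) + (0.25)·(0.25) + (-0.75)·(-0.75)) / 3 = 0.75/3 = 0.25
  Sample standard deviations s_i = √(s[i,i]):
  s(X) = √(5.5833) = 2.3629
  s(Y) = √(1.6667) = 1.291
  s(Z) = √(0.25) = 0.5

Step 3 — r_{ij} = s_{ij} / (s_i · s_j):
  r[X,X] = 1 (diagonal).
  r[X,Y] = -2.1667 / (2.3629 · 1.291) = -2.1667 / 3.0505 = -0.7103
  r[X,Z] = -0.5833 / (2.3629 · 0.5) = -0.5833 / 1.1815 = -0.4937
  r[Y,Y] = 1 (diagonal).
  r[Y,Z] = -0.1667 / (1.291 · 0.5) = -0.1667 / 0.6455 = -0.2582
  r[Z,Z] = 1 (diagonal).

R is symmetric with unit diagonal. Assembling:

R = [[1, -0.7103, -0.4937],
 [-0.7103, 1, -0.2582],
 [-0.4937, -0.2582, 1]]


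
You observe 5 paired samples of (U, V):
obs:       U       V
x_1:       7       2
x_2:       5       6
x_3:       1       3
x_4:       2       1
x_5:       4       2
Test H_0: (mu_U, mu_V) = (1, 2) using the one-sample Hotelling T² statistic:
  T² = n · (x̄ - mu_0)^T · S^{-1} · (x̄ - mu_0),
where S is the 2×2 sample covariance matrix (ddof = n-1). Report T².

Step 1 — sample mean vector:
  mean(U) = (7 + 5 + 1 + 2 + 4) / 5 = 19/5 = 3.8
  mean(V) = (2 + 6 + 3 + 1 + 2) / 5 = 14/5 = 2.8
  x̄ = (3.8, 2.8),  deviation x̄ - mu_0 = (3.8, 2.8) - (1, 2) = (2.8, 0.8).

Step 2 — sample covariance matrix, S[i,j] = (1/(n-1)) · Σ_k (x_{k,i} - mean_i) · (x_{k,j} - mean_j), divisor n-1 = 4:
  S[U,U] = ((3.2)·(3.2) + (1.2)·(1.2) + (-2.8)·(-2.8) + (-1.8)·(-1.8) + (0.2)·(0.2)) / 4 = 22.8/4 = 5.7
  S[U,V] = ((3.2)·(-0.8) + (1.2)·(3.2) + (-2.8)·(0.2) + (-1.8)·(-1.8) + (0.2)·(-0.8)) / 4 = 3.8/4 = 0.95
  S[V,V] = ((-0.8)·(-0.8) + (3.2)·(3.2) + (0.2)·(0.2) + (-1.8)·(-1.8) + (-0.8)·(-0.8)) / 4 = 14.8/4 = 3.7
  S = [[5.7, 0.95],
 [0.95, 3.7]].

Step 3 — invert S. det(S) = 5.7·3.7 - (0.95)² = 20.1875.
  S^{-1} = (1/det) · [[d, -b], [-b, a]] = [[0.1833, -0.0471],
 [-0.0471, 0.2824]].

Step 4 — quadratic form (x̄ - mu_0)^T · S^{-1} · (x̄ - mu_0):
  S^{-1} · (x̄ - mu_0) = (0.4755, 0.0941),
  (x̄ - mu_0)^T · [...] = (2.8)·(0.4755) + (0.8)·(0.0941) = 1.4068.

Step 5 — scale by n: T² = 5 · 1.4068 = 7.0341.

T² ≈ 7.0341


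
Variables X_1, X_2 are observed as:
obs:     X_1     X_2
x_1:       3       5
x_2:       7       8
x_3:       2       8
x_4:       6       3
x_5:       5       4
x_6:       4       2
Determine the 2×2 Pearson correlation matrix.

Step 1 — column means:
  mean(X_1) = (3 + 7 + 2 + 6 + 5 + 4) / 6 = 27/6 = 4.5
  mean(X_2) = (5 + 8 + 8 + 3 + 4 + 2) / 6 = 30/6 = 5

Step 2 — sample variances and covariances s[i,j] = (1/(n-1)) · Σ_k (x_{k,i} - mean_i) · (x_{k,j} - mean_j), with n-1 = 5:
  s[X_1,X_1] = ((-1.5)·(-1.5) + (2.5)·(2.5) + (-2.5)·(-2.5) + (1.5)·(1.5) + (0.5)·(0.5) + (-0.5)·(-0.5)) / 5 = 17.5/5 = 3.5
  s[X_1,X_2] = ((-1.5)·(0) + (2.5)·(3) + (-2.5)·(3) + (1.5)·(-2) + (0.5)·(-1) + (-0.5)·(-3)) / 5 = -2/5 = -0.4
  s[X_2,X_2] = ((0)·(0) + (3)·(3) + (3)·(3) + (-2)·(-2) + (-1)·(-1) + (-3)·(-3)) / 5 = 32/5 = 6.4
  Sample standard deviations s_i = √(s[i,i]):
  s(X_1) = √(3.5) = 1.8708
  s(X_2) = √(6.4) = 2.5298

Step 3 — r_{ij} = s_{ij} / (s_i · s_j):
  r[X_1,X_1] = 1 (diagonal).
  r[X_1,X_2] = -0.4 / (1.8708 · 2.5298) = -0.4 / 4.7329 = -0.0845
  r[X_2,X_2] = 1 (diagonal).

R is symmetric with unit diagonal. Assembling:

R = [[1, -0.0845],
 [-0.0845, 1]]


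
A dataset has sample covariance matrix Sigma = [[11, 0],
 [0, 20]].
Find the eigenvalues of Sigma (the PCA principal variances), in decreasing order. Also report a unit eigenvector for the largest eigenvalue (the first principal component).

Step 1 — characteristic polynomial of 2×2 Sigma:
  det(Sigma - λI) = λ² - trace · λ + det = 0.
  trace = 11 + 20 = 31, det = 11·20 - (0)² = 220.
Step 2 — discriminant:
  Δ = trace² - 4·det = 961 - 880 = 81.
Step 3 — eigenvalues:
  λ = (trace ± √Δ)/2 = (31 ± 9)/2,
  λ_1 = 20,  λ_2 = 11.

Step 4 — unit eigenvector for λ_1: Sigma is diagonal, so its eigenvectors are the coordinate axes. λ_1 = 20 is the diagonal entry on the second coordinate axis, hence
  v_1 = (0, 1) (||v_1|| = 1).

λ_1 = 20,  λ_2 = 11;  v_1 ≈ (0, 1)


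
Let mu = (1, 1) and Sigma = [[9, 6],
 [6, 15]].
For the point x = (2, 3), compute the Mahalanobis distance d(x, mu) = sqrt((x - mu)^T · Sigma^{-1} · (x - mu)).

Step 1 — centre the observation: (x - mu) = (1, 2).

Step 2 — invert Sigma. det(Sigma) = 9·15 - (6)² = 99.
  Sigma^{-1} = (1/det) · [[d, -b], [-b, a]] = [[0.1515, -0.0606],
 [-0.0606, 0.0909]].

Step 3 — form the quadratic (x - mu)^T · Sigma^{-1} · (x - mu):
  Sigma^{-1} · (x - mu) = (0.0303, 0.1212).
  (x - mu)^T · [Sigma^{-1} · (x - mu)] = (1)·(0.0303) + (2)·(0.1212) = 0.2727.

Step 4 — take square root: d = √(0.2727) ≈ 0.5222.

d(x, mu) = √(0.2727) ≈ 0.5222


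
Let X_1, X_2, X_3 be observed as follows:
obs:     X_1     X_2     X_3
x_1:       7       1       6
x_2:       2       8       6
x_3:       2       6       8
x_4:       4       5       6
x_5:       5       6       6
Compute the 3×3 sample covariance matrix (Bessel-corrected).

Step 1 — column means:
  mean(X_1) = (7 + 2 + 2 + 4 + 5) / 5 = 20/5 = 4
  mean(X_2) = (1 + 8 + 6 + 5 + 6) / 5 = 26/5 = 5.2
  mean(X_3) = (6 + 6 + 8 + 6 + 6) / 5 = 32/5 = 6.4

Step 2 — sample covariance S[i,j] = (1/(n-1)) · Σ_k (x_{k,i} - mean_i) · (x_{k,j} - mean_j), with n-1 = 4.
  S[X_1,X_1] = ((3)·(3) + (-2)·(-2) + (-2)·(-2) + (0)·(0) + (1)·(1)) / 4 = 18/4 = 4.5
  S[X_1,X_2] = ((3)·(-4.2) + (-2)·(2.8) + (-2)·(0.8) + (0)·(-0.2) + (1)·(0.8)) / 4 = -19/4 = -4.75
  S[X_1,X_3] = ((3)·(-0.4) + (-2)·(-0.4) + (-2)·(1.6) + (0)·(-0.4) + (1)·(-0.4)) / 4 = -4/4 = -1
  S[X_2,X_2] = ((-4.2)·(-4.2) + (2.8)·(2.8) + (0.8)·(0.8) + (-0.2)·(-0.2) + (0.8)·(0.8)) / 4 = 26.8/4 = 6.7
  S[X_2,X_3] = ((-4.2)·(-0.4) + (2.8)·(-0.4) + (0.8)·(1.6) + (-0.2)·(-0.4) + (0.8)·(-0.4)) / 4 = 1.6/4 = 0.4
  S[X_3,X_3] = ((-0.4)·(-0.4) + (-0.4)·(-0.4) + (1.6)·(1.6) + (-0.4)·(-0.4) + (-0.4)·(-0.4)) / 4 = 3.2/4 = 0.8

S is symmetric (S[j,i] = S[i,j]). Assembling:

S = [[4.5, -4.75, -1],
 [-4.75, 6.7, 0.4],
 [-1, 0.4, 0.8]]


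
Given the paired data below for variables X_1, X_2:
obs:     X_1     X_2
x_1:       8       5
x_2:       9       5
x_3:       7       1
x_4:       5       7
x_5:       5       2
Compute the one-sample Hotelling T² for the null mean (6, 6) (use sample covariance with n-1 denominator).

Step 1 — sample mean vector:
  mean(X_1) = (8 + 9 + 7 + 5 + 5) / 5 = 34/5 = 6.8
  mean(X_2) = (5 + 5 + 1 + 7 + 2) / 5 = 20/5 = 4
  x̄ = (6.8, 4),  deviation x̄ - mu_0 = (6.8, 4) - (6, 6) = (0.8, -2).

Step 2 — sample covariance matrix, S[i,j] = (1/(n-1)) · Σ_k (x_{k,i} - mean_i) · (x_{k,j} - mean_j), divisor n-1 = 4:
  S[X_1,X_1] = ((1.2)·(1.2) + (2.2)·(2.2) + (0.2)·(0.2) + (-1.8)·(-1.8) + (-1.8)·(-1.8)) / 4 = 12.8/4 = 3.2
  S[X_1,X_2] = ((1.2)·(1) + (2.2)·(1) + (0.2)·(-3) + (-1.8)·(3) + (-1.8)·(-2)) / 4 = 1/4 = 0.25
  S[X_2,X_2] = ((1)·(1) + (1)·(1) + (-3)·(-3) + (3)·(3) + (-2)·(-2)) / 4 = 24/4 = 6
  S = [[3.2, 0.25],
 [0.25, 6]].

Step 3 — invert S. det(S) = 3.2·6 - (0.25)² = 19.1375.
  S^{-1} = (1/det) · [[d, -b], [-b, a]] = [[0.3135, -0.0131],
 [-0.0131, 0.1672]].

Step 4 — quadratic form (x̄ - mu_0)^T · S^{-1} · (x̄ - mu_0):
  S^{-1} · (x̄ - mu_0) = (0.2769, -0.3449),
  (x̄ - mu_0)^T · [...] = (0.8)·(0.2769) + (-2)·(-0.3449) = 0.9113.

Step 5 — scale by n: T² = 5 · 0.9113 = 4.5565.

T² ≈ 4.5565


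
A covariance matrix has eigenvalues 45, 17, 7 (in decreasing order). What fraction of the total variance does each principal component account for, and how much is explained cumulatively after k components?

Step 1 — total variance = trace(Sigma) = Σ λ_i = 45 + 17 + 7 = 69.

Step 2 — fraction explained by component i = λ_i / Σ λ:
  PC1: 45/69 = 0.6522
  PC2: 17/69 = 0.2464
  PC3: 7/69 = 0.1014

Step 3 — cumulative fraction after k components = (λ_1 + ... + λ_k) / Σ λ:
  k = 1: 45/69 = 0.6522
  k = 2: (45 + 17)/69 = 62/69 = 0.8986
  k = 3: (45 + 17 + 7)/69 = 69/69 = 1

Summary (fraction, with percent):

explained: PC1 0.6522 (65.22%), PC2 0.2464 (24.64%), PC3 0.1014 (10.14%);  cumulative: 0.6522, 0.8986, 1


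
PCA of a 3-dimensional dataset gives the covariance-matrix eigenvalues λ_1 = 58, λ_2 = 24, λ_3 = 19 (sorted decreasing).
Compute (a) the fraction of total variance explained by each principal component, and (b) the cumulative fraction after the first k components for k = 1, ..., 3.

Step 1 — total variance = trace(Sigma) = Σ λ_i = 58 + 24 + 19 = 101.

Step 2 — fraction explained by component i = λ_i / Σ λ:
  PC1: 58/101 = 0.5743
  PC2: 24/101 = 0.2376
  PC3: 19/101 = 0.1881

Step 3 — cumulative fraction after k components = (λ_1 + ... + λ_k) / Σ λ:
  k = 1: 58/101 = 0.5743
  k = 2: (58 + 24)/101 = 82/101 = 0.8119
  k = 3: (58 + 24 + 19)/101 = 101/101 = 1

Summary (fraction, with percent):

explained: PC1 0.5743 (57.43%), PC2 0.2376 (23.76%), PC3 0.1881 (18.81%);  cumulative: 0.5743, 0.8119, 1


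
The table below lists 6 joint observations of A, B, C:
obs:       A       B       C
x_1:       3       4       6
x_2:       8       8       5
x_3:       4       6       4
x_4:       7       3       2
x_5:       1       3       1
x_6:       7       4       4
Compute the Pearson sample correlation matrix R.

Step 1 — column means:
  mean(A) = (3 + 8 + 4 + 7 + 1 + 7) / 6 = 30/6 = 5
  mean(B) = (4 + 8 + 6 + 3 + 3 + 4) / 6 = 28/6 = 4.6667
  mean(C) = (6 + 5 + 4 + 2 + 1 + 4) / 6 = 22/6 = 3.6667

Step 2 — sample variances and covariances s[i,j] = (1/(n-1)) · Σ_k (x_{k,i} - mean_i) · (x_{k,j} - mean_j), with n-1 = 5:
  s[A,A] = ((-2)·(-2) + (3)·(3) + (-1)·(-1) + (2)·(2) + (-4)·(-4) + (2)·(2)) / 5 = 38/5 = 7.6
  s[A,B] = ((-2)·(-0.6667) + (3)·(3.3333) + (-1)·(1.3333) + (2)·(-1.6667) + (-4)·(-1.6667) + (2)·(-0.6667)) / 5 = 12/5 = 2.4
  s[A,C] = ((-2)·(2.3333) + (3)·(1.3333) + (-1)·(0.3333) + (2)·(-1.6667) + (-4)·(-2.6667) + (2)·(0.3333)) / 5 = 7/5 = 1.4
  s[B,B] = ((-0.6667)·(-0.6667) + (3.3333)·(3.3333) + (1.3333)·(1.3333) + (-1.6667)·(-1.6667) + (-1.6667)·(-1.6667) + (-0.6667)·(-0.6667)) / 5 = 19.3333/5 = 3.8667
  s[B,C] = ((-0.6667)·(2.3333) + (3.3333)·(1.3333) + (1.3333)·(0.3333) + (-1.6667)·(-1.6667) + (-1.6667)·(-2.6667) + (-0.6667)·(0.3333)) / 5 = 10.3333/5 = 2.0667
  s[C,C] = ((2.3333)·(2.3333) + (1.3333)·(1.3333) + (0.3333)·(0.3333) + (-1.6667)·(-1.6667) + (-2.6667)·(-2.6667) + (0.3333)·(0.3333)) / 5 = 17.3333/5 = 3.4667
  Sample standard deviations s_i = √(s[i,i]):
  s(A) = √(7.6) = 2.7568
  s(B) = √(3.8667) = 1.9664
  s(C) = √(3.4667) = 1.8619

Step 3 — r_{ij} = s_{ij} / (s_i · s_j):
  r[A,A] = 1 (diagonal).
  r[A,B] = 2.4 / (2.7568 · 1.9664) = 2.4 / 5.4209 = 0.4427
  r[A,C] = 1.4 / (2.7568 · 1.8619) = 1.4 / 5.1329 = 0.2728
  r[B,B] = 1 (diagonal).
  r[B,C] = 2.0667 / (1.9664 · 1.8619) = 2.0667 / 3.6612 = 0.5645
  r[C,C] = 1 (diagonal).

R is symmetric with unit diagonal. Assembling:

R = [[1, 0.4427, 0.2728],
 [0.4427, 1, 0.5645],
 [0.2728, 0.5645, 1]]


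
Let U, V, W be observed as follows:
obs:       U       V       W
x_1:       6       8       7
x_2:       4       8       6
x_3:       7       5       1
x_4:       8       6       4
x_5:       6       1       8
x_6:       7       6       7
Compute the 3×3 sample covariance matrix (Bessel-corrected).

Step 1 — column means:
  mean(U) = (6 + 4 + 7 + 8 + 6 + 7) / 6 = 38/6 = 6.3333
  mean(V) = (8 + 8 + 5 + 6 + 1 + 6) / 6 = 34/6 = 5.6667
  mean(W) = (7 + 6 + 1 + 4 + 8 + 7) / 6 = 33/6 = 5.5

Step 2 — sample covariance S[i,j] = (1/(n-1)) · Σ_k (x_{k,i} - mean_i) · (x_{k,j} - mean_j), with n-1 = 5.
  S[U,U] = ((-0.3333)·(-0.3333) + (-2.3333)·(-2.3333) + (0.6667)·(0.6667) + (1.6667)·(1.6667) + (-0.3333)·(-0.3333) + (0.6667)·(0.6667)) / 5 = 9.3333/5 = 1.8667
  S[U,V] = ((-0.3333)·(2.3333) + (-2.3333)·(2.3333) + (0.6667)·(-0.6667) + (1.6667)·(0.3333) + (-0.3333)·(-4.6667) + (0.6667)·(0.3333)) / 5 = -4.3333/5 = -0.8667
  S[U,W] = ((-0.3333)·(1.5) + (-2.3333)·(0.5) + (0.6667)·(-4.5) + (1.6667)·(-1.5) + (-0.3333)·(2.5) + (0.6667)·(1.5)) / 5 = -7/5 = -1.4
  S[V,V] = ((2.3333)·(2.3333) + (2.3333)·(2.3333) + (-0.6667)·(-0.6667) + (0.3333)·(0.3333) + (-4.6667)·(-4.6667) + (0.3333)·(0.3333)) / 5 = 33.3333/5 = 6.6667
  S[V,W] = ((2.3333)·(1.5) + (2.3333)·(0.5) + (-0.6667)·(-4.5) + (0.3333)·(-1.5) + (-4.6667)·(2.5) + (0.3333)·(1.5)) / 5 = -4/5 = -0.8
  S[W,W] = ((1.5)·(1.5) + (0.5)·(0.5) + (-4.5)·(-4.5) + (-1.5)·(-1.5) + (2.5)·(2.5) + (1.5)·(1.5)) / 5 = 33.5/5 = 6.7

S is symmetric (S[j,i] = S[i,j]). Assembling:

S = [[1.8667, -0.8667, -1.4],
 [-0.8667, 6.6667, -0.8],
 [-1.4, -0.8, 6.7]]


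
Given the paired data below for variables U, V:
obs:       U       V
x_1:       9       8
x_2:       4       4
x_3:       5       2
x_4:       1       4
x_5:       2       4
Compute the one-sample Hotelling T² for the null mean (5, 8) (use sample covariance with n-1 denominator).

Step 1 — sample mean vector:
  mean(U) = (9 + 4 + 5 + 1 + 2) / 5 = 21/5 = 4.2
  mean(V) = (8 + 4 + 2 + 4 + 4) / 5 = 22/5 = 4.4
  x̄ = (4.2, 4.4),  deviation x̄ - mu_0 = (4.2, 4.4) - (5, 8) = (-0.8, -3.6).

Step 2 — sample covariance matrix, S[i,j] = (1/(n-1)) · Σ_k (x_{k,i} - mean_i) · (x_{k,j} - mean_j), divisor n-1 = 4:
  S[U,U] = ((4.8)·(4.8) + (-0.2)·(-0.2) + (0.8)·(0.8) + (-3.2)·(-3.2) + (-2.2)·(-2.2)) / 4 = 38.8/4 = 9.7
  S[U,V] = ((4.8)·(3.6) + (-0.2)·(-0.4) + (0.8)·(-2.4) + (-3.2)·(-0.4) + (-2.2)·(-0.4)) / 4 = 17.6/4 = 4.4
  S[V,V] = ((3.6)·(3.6) + (-0.4)·(-0.4) + (-2.4)·(-2.4) + (-0.4)·(-0.4) + (-0.4)·(-0.4)) / 4 = 19.2/4 = 4.8
  S = [[9.7, 4.4],
 [4.4, 4.8]].

Step 3 — invert S. det(S) = 9.7·4.8 - (4.4)² = 27.2.
  S^{-1} = (1/det) · [[d, -b], [-b, a]] = [[0.1765, -0.1618],
 [-0.1618, 0.3566]].

Step 4 — quadratic form (x̄ - mu_0)^T · S^{-1} · (x̄ - mu_0):
  S^{-1} · (x̄ - mu_0) = (0.4412, -1.1544),
  (x̄ - mu_0)^T · [...] = (-0.8)·(0.4412) + (-3.6)·(-1.1544) = 3.8029.

Step 5 — scale by n: T² = 5 · 3.8029 = 19.0147.

T² ≈ 19.0147


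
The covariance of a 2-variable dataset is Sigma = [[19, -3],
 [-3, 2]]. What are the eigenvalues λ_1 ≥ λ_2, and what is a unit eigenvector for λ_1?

Step 1 — characteristic polynomial of 2×2 Sigma:
  det(Sigma - λI) = λ² - trace · λ + det = 0.
  trace = 19 + 2 = 21, det = 19·2 - (-3)² = 29.
Step 2 — discriminant:
  Δ = trace² - 4·det = 441 - 116 = 325.
Step 3 — eigenvalues:
  λ = (trace ± √Δ)/2 = (21 ± 18.0278)/2,
  λ_1 = 19.5139,  λ_2 = 1.4861.

Step 4 — unit eigenvector for λ_1: solve (Sigma - λ_1 I)v = 0. First row:
  (19 - 19.5139)·v_x + (-3)·v_y = 0, i.e. (-0.5139)·v_x + (-3)·v_y = 0,
  so v ∝ (b, λ_1 - a) = (-3, 0.5139); multiply by -1 so the first entry is positive: u = (3, -0.5139).
  ||u|| = √((3)² + (-0.5139)²) = √(9.2641) ≈ 3.0437,
  v_1 = u/||u|| ≈ (0.9856, -0.1688) (||v_1|| = 1).

λ_1 = 19.5139,  λ_2 = 1.4861;  v_1 ≈ (0.9856, -0.1688)


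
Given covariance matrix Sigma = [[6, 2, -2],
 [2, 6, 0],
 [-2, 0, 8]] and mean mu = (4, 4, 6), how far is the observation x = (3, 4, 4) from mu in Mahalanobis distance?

Step 1 — centre the observation: (x - mu) = (-1, 0, -2).

Step 2 — invert Sigma (cofactor / det for 3×3, or solve directly):
  Sigma^{-1} = [[0.2069, -0.069, 0.0517],
 [-0.069, 0.1897, -0.0172],
 [0.0517, -0.0172, 0.1379]].

Step 3 — form the quadratic (x - mu)^T · Sigma^{-1} · (x - mu):
  Sigma^{-1} · (x - mu) = (-0.3103, 0.1034, -0.3276).
  (x - mu)^T · [Sigma^{-1} · (x - mu)] = (-1)·(-0.3103) + (0)·(0.1034) + (-2)·(-0.3276) = 0.9655.

Step 4 — take square root: d = √(0.9655) ≈ 0.9826.

d(x, mu) = √(0.9655) ≈ 0.9826


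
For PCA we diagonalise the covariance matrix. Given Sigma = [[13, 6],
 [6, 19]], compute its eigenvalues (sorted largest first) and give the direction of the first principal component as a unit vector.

Step 1 — characteristic polynomial of 2×2 Sigma:
  det(Sigma - λI) = λ² - trace · λ + det = 0.
  trace = 13 + 19 = 32, det = 13·19 - (6)² = 211.
Step 2 — discriminant:
  Δ = trace² - 4·det = 1024 - 844 = 180.
Step 3 — eigenvalues:
  λ = (trace ± √Δ)/2 = (32 ± 13.4164)/2,
  λ_1 = 22.7082,  λ_2 = 9.2918.

Step 4 — unit eigenvector for λ_1: solve (Sigma - λ_1 I)v = 0. First row:
  (13 - 22.7082)·v_x + (6)·v_y = 0, i.e. (-9.7082)·v_x + (6)·v_y = 0,
  so v ∝ (b, λ_1 - a) = (6, 9.7082) = u.
  ||u|| = √((6)² + (9.7082)²) = √(130.2492) ≈ 11.4127,
  v_1 = u/||u|| ≈ (0.5257, 0.8507) (||v_1|| = 1).

λ_1 = 22.7082,  λ_2 = 9.2918;  v_1 ≈ (0.5257, 0.8507)


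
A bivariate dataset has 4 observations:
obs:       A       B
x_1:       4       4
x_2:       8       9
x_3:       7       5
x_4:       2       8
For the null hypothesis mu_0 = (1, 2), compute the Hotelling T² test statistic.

Step 1 — sample mean vector:
  mean(A) = (4 + 8 + 7 + 2) / 4 = 21/4 = 5.25
  mean(B) = (4 + 9 + 5 + 8) / 4 = 26/4 = 6.5
  x̄ = (5.25, 6.5),  deviation x̄ - mu_0 = (5.25, 6.5) - (1, 2) = (4.25, 4.5).

Step 2 — sample covariance matrix, S[i,j] = (1/(n-1)) · Σ_k (x_{k,i} - mean_i) · (x_{k,j} - mean_j), divisor n-1 = 3:
  S[A,A] = ((-1.25)·(-1.25) + (2.75)·(2.75) + (1.75)·(1.75) + (-3.25)·(-3.25)) / 3 = 22.75/3 = 7.5833
  S[A,B] = ((-1.25)·(-2.5) + (2.75)·(2.5) + (1.75)·(-1.5) + (-3.25)·(1.5)) / 3 = 2.5/3 = 0.8333
  S[B,B] = ((-2.5)·(-2.5) + (2.5)·(2.5) + (-1.5)·(-1.5) + (1.5)·(1.5)) / 3 = 17/3 = 5.6667
  S = [[7.5833, 0.8333],
 [0.8333, 5.6667]].

Step 3 — invert S. det(S) = 7.5833·5.6667 - (0.8333)² = 42.2778.
  S^{-1} = (1/det) · [[d, -b], [-b, a]] = [[0.134, -0.0197],
 [-0.0197, 0.1794]].

Step 4 — quadratic form (x̄ - mu_0)^T · S^{-1} · (x̄ - mu_0):
  S^{-1} · (x̄ - mu_0) = (0.4809, 0.7234),
  (x̄ - mu_0)^T · [...] = (4.25)·(0.4809) + (4.5)·(0.7234) = 5.2993.

Step 5 — scale by n: T² = 4 · 5.2993 = 21.1971.

T² ≈ 21.1971


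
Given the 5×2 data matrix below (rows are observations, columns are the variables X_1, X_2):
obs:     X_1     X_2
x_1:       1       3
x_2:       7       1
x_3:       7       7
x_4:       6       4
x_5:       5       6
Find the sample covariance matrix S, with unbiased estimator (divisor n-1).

Step 1 — column means:
  mean(X_1) = (1 + 7 + 7 + 6 + 5) / 5 = 26/5 = 5.2
  mean(X_2) = (3 + 1 + 7 + 4 + 6) / 5 = 21/5 = 4.2

Step 2 — sample covariance S[i,j] = (1/(n-1)) · Σ_k (x_{k,i} - mean_i) · (x_{k,j} - mean_j), with n-1 = 4.
  S[X_1,X_1] = ((-4.2)·(-4.2) + (1.8)·(1.8) + (1.8)·(1.8) + (0.8)·(0.8) + (-0.2)·(-0.2)) / 4 = 24.8/4 = 6.2
  S[X_1,X_2] = ((-4.2)·(-1.2) + (1.8)·(-3.2) + (1.8)·(2.8) + (0.8)·(-0.2) + (-0.2)·(1.8)) / 4 = 3.8/4 = 0.95
  S[X_2,X_2] = ((-1.2)·(-1.2) + (-3.2)·(-3.2) + (2.8)·(2.8) + (-0.2)·(-0.2) + (1.8)·(1.8)) / 4 = 22.8/4 = 5.7

S is symmetric (S[j,i] = S[i,j]). Assembling:

S = [[6.2, 0.95],
 [0.95, 5.7]]


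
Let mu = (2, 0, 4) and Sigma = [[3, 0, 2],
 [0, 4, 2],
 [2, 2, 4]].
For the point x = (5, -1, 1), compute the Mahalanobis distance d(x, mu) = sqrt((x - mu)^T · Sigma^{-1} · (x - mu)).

Step 1 — centre the observation: (x - mu) = (3, -1, -3).

Step 2 — invert Sigma (cofactor / det for 3×3, or solve directly):
  Sigma^{-1} = [[0.6, 0.2, -0.4],
 [0.2, 0.4, -0.3],
 [-0.4, -0.3, 0.6]].

Step 3 — form the quadratic (x - mu)^T · Sigma^{-1} · (x - mu):
  Sigma^{-1} · (x - mu) = (2.8, 1.1, -2.7).
  (x - mu)^T · [Sigma^{-1} · (x - mu)] = (3)·(2.8) + (-1)·(1.1) + (-3)·(-2.7) = 15.4.

Step 4 — take square root: d = √(15.4) ≈ 3.9243.

d(x, mu) = √(15.4) ≈ 3.9243


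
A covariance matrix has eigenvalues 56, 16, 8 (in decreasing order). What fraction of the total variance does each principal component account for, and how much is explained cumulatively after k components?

Step 1 — total variance = trace(Sigma) = Σ λ_i = 56 + 16 + 8 = 80.

Step 2 — fraction explained by component i = λ_i / Σ λ:
  PC1: 56/80 = 0.7
  PC2: 16/80 = 0.2
  PC3: 8/80 = 0.1

Step 3 — cumulative fraction after k components = (λ_1 + ... + λ_k) / Σ λ:
  k = 1: 56/80 = 0.7
  k = 2: (56 + 16)/80 = 72/80 = 0.9
  k = 3: (56 + 16 + 8)/80 = 80/80 = 1

Summary (fraction, with percent):

explained: PC1 0.7 (70%), PC2 0.2 (20%), PC3 0.1 (10%);  cumulative: 0.7, 0.9, 1


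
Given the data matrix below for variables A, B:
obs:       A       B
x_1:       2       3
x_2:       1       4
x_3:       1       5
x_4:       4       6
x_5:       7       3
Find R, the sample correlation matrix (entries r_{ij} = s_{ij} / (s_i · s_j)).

Step 1 — column means:
  mean(A) = (2 + 1 + 1 + 4 + 7) / 5 = 15/5 = 3
  mean(B) = (3 + 4 + 5 + 6 + 3) / 5 = 21/5 = 4.2

Step 2 — sample variances and covariances s[i,j] = (1/(n-1)) · Σ_k (x_{k,i} - mean_i) · (x_{k,j} - mean_j), with n-1 = 4:
  s[A,A] = ((-1)·(-1) + (-2)·(-2) + (-2)·(-2) + (1)·(1) + (4)·(4)) / 4 = 26/4 = 6.5
  s[A,B] = ((-1)·(-1.2) + (-2)·(-0.2) + (-2)·(0.8) + (1)·(1.8) + (4)·(-1.2)) / 4 = -3/4 = -0.75
  s[B,B] = ((-1.2)·(-1.2) + (-0.2)·(-0.2) + (0.8)·(0.8) + (1.8)·(1.8) + (-1.2)·(-1.2)) / 4 = 6.8/4 = 1.7
  Sample standard deviations s_i = √(s[i,i]):
  s(A) = √(6.5) = 2.5495
  s(B) = √(1.7) = 1.3038

Step 3 — r_{ij} = s_{ij} / (s_i · s_j):
  r[A,A] = 1 (diagonal).
  r[A,B] = -0.75 / (2.5495 · 1.3038) = -0.75 / 3.3242 = -0.2256
  r[B,B] = 1 (diagonal).

R is symmetric with unit diagonal. Assembling:

R = [[1, -0.2256],
 [-0.2256, 1]]


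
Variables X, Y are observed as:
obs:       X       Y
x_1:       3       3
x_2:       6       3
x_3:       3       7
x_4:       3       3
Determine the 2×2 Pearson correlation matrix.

Step 1 — column means:
  mean(X) = (3 + 6 + 3 + 3) / 4 = 15/4 = 3.75
  mean(Y) = (3 + 3 + 7 + 3) / 4 = 16/4 = 4

Step 2 — sample variances and covariances s[i,j] = (1/(n-1)) · Σ_k (x_{k,i} - mean_i) · (x_{k,j} - mean_j), with n-1 = 3:
  s[X,X] = ((-0.75)·(-0.75) + (2.25)·(2.25) + (-0.75)·(-0.75) + (-0.75)·(-0.75)) / 3 = 6.75/3 = 2.25
  s[X,Y] = ((-0.75)·(-1) + (2.25)·(-1) + (-0.75)·(3) + (-0.75)·(-1)) / 3 = -3/3 = -1
  s[Y,Y] = ((-1)·(-1) + (-1)·(-1) + (3)·(3) + (-1)·(-1)) / 3 = 12/3 = 4
  Sample standard deviations s_i = √(s[i,i]):
  s(X) = √(2.25) = 1.5
  s(Y) = √(4) = 2

Step 3 — r_{ij} = s_{ij} / (s_i · s_j):
  r[X,X] = 1 (diagonal).
  r[X,Y] = -1 / (1.5 · 2) = -1 / 3 = -0.3333
  r[Y,Y] = 1 (diagonal).

R is symmetric with unit diagonal. Assembling:

R = [[1, -0.3333],
 [-0.3333, 1]]


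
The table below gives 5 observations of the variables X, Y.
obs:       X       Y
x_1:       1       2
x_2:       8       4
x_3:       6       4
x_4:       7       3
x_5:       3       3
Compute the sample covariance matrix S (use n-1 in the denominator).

Step 1 — column means:
  mean(X) = (1 + 8 + 6 + 7 + 3) / 5 = 25/5 = 5
  mean(Y) = (2 + 4 + 4 + 3 + 3) / 5 = 16/5 = 3.2

Step 2 — sample covariance S[i,j] = (1/(n-1)) · Σ_k (x_{k,i} - mean_i) · (x_{k,j} - mean_j), with n-1 = 4.
  S[X,X] = ((-4)·(-4) + (3)·(3) + (1)·(1) + (2)·(2) + (-2)·(-2)) / 4 = 34/4 = 8.5
  S[X,Y] = ((-4)·(-1.2) + (3)·(0.8) + (1)·(0.8) + (2)·(-0.2) + (-2)·(-0.2)) / 4 = 8/4 = 2
  S[Y,Y] = ((-1.2)·(-1.2) + (0.8)·(0.8) + (0.8)·(0.8) + (-0.2)·(-0.2) + (-0.2)·(-0.2)) / 4 = 2.8/4 = 0.7

S is symmetric (S[j,i] = S[i,j]). Assembling:

S = [[8.5, 2],
 [2, 0.7]]


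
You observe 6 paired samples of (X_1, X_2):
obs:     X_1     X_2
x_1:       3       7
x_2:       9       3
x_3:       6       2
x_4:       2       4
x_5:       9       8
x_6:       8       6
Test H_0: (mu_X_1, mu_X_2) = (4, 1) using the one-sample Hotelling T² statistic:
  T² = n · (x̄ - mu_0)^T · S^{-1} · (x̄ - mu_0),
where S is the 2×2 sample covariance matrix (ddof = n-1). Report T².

Step 1 — sample mean vector:
  mean(X_1) = (3 + 9 + 6 + 2 + 9 + 8) / 6 = 37/6 = 6.1667
  mean(X_2) = (7 + 3 + 2 + 4 + 8 + 6) / 6 = 30/6 = 5
  x̄ = (6.1667, 5),  deviation x̄ - mu_0 = (6.1667, 5) - (4, 1) = (2.1667, 4).

Step 2 — sample covariance matrix, S[i,j] = (1/(n-1)) · Σ_k (x_{k,i} - mean_i) · (x_{k,j} - mean_j), divisor n-1 = 5:
  S[X_1,X_1] = ((-3.1667)·(-3.1667) + (2.8333)·(2.8333) + (-0.1667)·(-0.1667) + (-4.1667)·(-4.1667) + (2.8333)·(2.8333) + (1.8333)·(1.8333)) / 5 = 46.8333/5 = 9.3667
  S[X_1,X_2] = ((-3.1667)·(2) + (2.8333)·(-2) + (-0.1667)·(-3) + (-4.1667)·(-1) + (2.8333)·(3) + (1.8333)·(1)) / 5 = 3/5 = 0.6
  S[X_2,X_2] = ((2)·(2) + (-2)·(-2) + (-3)·(-3) + (-1)·(-1) + (3)·(3) + (1)·(1)) / 5 = 28/5 = 5.6
  S = [[9.3667, 0.6],
 [0.6, 5.6]].

Step 3 — invert S. det(S) = 9.3667·5.6 - (0.6)² = 52.0933.
  S^{-1} = (1/det) · [[d, -b], [-b, a]] = [[0.1075, -0.0115],
 [-0.0115, 0.1798]].

Step 4 — quadratic form (x̄ - mu_0)^T · S^{-1} · (x̄ - mu_0):
  S^{-1} · (x̄ - mu_0) = (0.1868, 0.6943),
  (x̄ - mu_0)^T · [...] = (2.1667)·(0.1868) + (4)·(0.6943) = 3.1819.

Step 5 — scale by n: T² = 6 · 3.1819 = 19.0914.

T² ≈ 19.0914


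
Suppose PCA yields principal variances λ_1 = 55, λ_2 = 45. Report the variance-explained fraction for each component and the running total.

Step 1 — total variance = trace(Sigma) = Σ λ_i = 55 + 45 = 100.

Step 2 — fraction explained by component i = λ_i / Σ λ:
  PC1: 55/100 = 0.55
  PC2: 45/100 = 0.45

Step 3 — cumulative fraction after k components = (λ_1 + ... + λ_k) / Σ λ:
  k = 1: 55/100 = 0.55
  k = 2: (55 + 45)/100 = 100/100 = 1

Summary (fraction, with percent):

explained: PC1 0.55 (55%), PC2 0.45 (45%);  cumulative: 0.55, 1


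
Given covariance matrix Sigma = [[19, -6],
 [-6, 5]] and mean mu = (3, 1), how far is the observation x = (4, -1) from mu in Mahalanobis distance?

Step 1 — centre the observation: (x - mu) = (1, -2).

Step 2 — invert Sigma. det(Sigma) = 19·5 - (-6)² = 59.
  Sigma^{-1} = (1/det) · [[d, -b], [-b, a]] = [[0.0847, 0.1017],
 [0.1017, 0.322]].

Step 3 — form the quadratic (x - mu)^T · Sigma^{-1} · (x - mu):
  Sigma^{-1} · (x - mu) = (-0.1186, -0.5424).
  (x - mu)^T · [Sigma^{-1} · (x - mu)] = (1)·(-0.1186) + (-2)·(-0.5424) = 0.9661.

Step 4 — take square root: d = √(0.9661) ≈ 0.9829.

d(x, mu) = √(0.9661) ≈ 0.9829
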